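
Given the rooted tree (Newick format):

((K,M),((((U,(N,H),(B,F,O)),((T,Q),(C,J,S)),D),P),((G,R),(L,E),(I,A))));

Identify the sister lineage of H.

N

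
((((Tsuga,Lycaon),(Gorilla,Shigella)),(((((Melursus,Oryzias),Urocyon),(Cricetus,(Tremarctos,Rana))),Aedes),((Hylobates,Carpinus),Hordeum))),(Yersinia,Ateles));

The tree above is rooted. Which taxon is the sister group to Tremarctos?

Rana

Tremarctos attaches to the tree at the node subtending (Tremarctos,Rana).
The other lineage descending from that same node — the sister group — is the single tip Rana.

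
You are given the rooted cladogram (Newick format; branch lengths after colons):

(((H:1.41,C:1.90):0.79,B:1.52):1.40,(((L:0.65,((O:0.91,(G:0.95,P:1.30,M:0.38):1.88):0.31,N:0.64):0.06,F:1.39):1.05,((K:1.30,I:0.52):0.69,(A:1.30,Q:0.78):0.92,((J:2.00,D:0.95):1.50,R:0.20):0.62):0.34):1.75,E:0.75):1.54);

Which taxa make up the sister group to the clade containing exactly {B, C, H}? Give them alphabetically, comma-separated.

A, D, E, F, G, I, J, K, L, M, N, O, P, Q, R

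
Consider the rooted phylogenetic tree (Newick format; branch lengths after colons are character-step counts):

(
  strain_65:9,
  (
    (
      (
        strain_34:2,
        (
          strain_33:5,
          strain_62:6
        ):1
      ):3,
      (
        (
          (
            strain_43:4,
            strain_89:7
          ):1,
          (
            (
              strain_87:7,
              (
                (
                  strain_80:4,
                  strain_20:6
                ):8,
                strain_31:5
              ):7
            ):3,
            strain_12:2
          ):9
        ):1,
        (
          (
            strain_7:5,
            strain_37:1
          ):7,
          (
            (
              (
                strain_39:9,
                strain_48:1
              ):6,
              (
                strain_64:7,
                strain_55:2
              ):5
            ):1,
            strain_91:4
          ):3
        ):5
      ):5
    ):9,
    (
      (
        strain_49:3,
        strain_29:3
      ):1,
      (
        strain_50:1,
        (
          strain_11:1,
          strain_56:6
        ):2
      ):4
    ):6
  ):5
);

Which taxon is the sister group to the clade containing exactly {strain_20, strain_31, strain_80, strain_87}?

strain_12

The clade containing exactly {strain_20, strain_31, strain_80, strain_87} attaches to the tree at the node subtending ((strain_87,((strain_80,strain_20),strain_31)),strain_12).
The other lineage descending from that same node — the sister group — is the single tip strain_12.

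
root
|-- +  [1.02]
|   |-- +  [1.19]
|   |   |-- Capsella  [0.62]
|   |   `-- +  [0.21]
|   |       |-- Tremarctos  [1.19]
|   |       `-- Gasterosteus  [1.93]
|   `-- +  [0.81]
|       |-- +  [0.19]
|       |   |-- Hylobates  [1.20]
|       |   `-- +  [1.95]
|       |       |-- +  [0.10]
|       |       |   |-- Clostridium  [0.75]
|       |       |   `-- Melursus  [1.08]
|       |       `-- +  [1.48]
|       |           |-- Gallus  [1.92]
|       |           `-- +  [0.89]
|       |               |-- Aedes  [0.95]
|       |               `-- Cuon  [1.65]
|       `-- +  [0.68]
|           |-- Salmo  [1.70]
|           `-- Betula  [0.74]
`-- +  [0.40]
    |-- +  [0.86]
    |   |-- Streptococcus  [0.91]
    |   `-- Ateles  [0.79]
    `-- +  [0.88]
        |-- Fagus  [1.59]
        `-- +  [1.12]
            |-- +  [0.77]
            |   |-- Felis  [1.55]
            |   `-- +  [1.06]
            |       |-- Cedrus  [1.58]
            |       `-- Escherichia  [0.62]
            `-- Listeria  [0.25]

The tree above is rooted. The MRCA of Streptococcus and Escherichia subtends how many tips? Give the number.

7

The MRCA of Streptococcus and Escherichia is the node subtending ((Streptococcus,Ateles),(Fagus,((Felis,(Cedrus,Escherichia)),Listeria))).
That clade contains 7 terminal taxa: Ateles, Cedrus, Escherichia, Fagus, Felis, Listeria, Streptococcus.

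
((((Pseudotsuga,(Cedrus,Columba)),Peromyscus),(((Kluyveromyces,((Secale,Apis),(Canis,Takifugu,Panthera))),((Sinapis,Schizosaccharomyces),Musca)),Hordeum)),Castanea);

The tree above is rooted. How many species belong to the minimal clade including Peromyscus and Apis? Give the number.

14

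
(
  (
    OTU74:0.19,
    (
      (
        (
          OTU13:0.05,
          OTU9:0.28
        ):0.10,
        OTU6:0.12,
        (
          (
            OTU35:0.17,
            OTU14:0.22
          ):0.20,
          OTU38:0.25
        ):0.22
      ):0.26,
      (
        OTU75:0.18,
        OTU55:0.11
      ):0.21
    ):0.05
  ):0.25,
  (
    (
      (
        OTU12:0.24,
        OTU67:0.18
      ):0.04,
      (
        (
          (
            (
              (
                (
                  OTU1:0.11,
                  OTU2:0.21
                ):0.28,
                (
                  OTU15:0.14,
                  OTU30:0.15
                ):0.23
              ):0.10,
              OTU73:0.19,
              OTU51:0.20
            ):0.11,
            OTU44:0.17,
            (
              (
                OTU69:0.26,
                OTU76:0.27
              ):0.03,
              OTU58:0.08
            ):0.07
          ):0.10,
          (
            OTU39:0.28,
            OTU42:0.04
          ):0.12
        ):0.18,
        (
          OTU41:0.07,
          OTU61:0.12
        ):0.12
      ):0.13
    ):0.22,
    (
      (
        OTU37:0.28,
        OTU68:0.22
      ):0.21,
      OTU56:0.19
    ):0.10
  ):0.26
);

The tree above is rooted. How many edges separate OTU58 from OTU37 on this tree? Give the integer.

9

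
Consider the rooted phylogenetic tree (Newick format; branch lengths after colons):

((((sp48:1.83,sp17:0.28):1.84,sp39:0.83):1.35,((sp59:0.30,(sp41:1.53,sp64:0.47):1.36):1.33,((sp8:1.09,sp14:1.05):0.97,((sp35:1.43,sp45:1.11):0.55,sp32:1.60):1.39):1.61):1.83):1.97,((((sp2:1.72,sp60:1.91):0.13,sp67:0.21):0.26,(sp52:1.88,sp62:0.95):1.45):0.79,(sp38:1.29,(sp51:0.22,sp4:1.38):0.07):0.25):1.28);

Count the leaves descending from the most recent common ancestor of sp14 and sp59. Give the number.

8

The MRCA of sp14 and sp59 is the node subtending ((sp59,(sp41,sp64)),((sp8,sp14),((sp35,sp45),sp32))).
That clade contains 8 terminal taxa: sp14, sp32, sp35, sp41, sp45, sp59, sp64, sp8.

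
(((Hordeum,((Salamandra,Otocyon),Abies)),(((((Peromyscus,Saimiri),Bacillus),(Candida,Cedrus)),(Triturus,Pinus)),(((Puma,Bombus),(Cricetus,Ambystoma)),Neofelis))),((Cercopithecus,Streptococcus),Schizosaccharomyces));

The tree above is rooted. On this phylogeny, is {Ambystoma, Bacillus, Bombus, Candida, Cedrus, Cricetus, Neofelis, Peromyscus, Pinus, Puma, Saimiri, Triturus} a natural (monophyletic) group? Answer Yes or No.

The most recent common ancestor of these taxa subtends (((((Peromyscus,Saimiri),Bacillus),(Candida,Cedrus)),(Triturus,Pinus)),(((Puma,Bombus),(Cricetus,Ambystoma)),Neofelis)).
That clade has exactly 12 tips — every listed taxon and nothing else — so the group is monophyletic.

Yes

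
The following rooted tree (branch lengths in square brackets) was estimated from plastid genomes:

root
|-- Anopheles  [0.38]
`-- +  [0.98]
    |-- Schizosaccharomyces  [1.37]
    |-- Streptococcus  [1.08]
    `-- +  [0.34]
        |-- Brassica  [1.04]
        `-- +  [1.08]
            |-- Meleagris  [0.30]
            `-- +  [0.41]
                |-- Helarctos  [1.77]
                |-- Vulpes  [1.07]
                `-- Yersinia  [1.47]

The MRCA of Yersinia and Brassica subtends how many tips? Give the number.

The MRCA of Yersinia and Brassica is the node subtending (Brassica,(Meleagris,(Helarctos,Vulpes,Yersinia))).
That clade contains 5 terminal taxa: Brassica, Helarctos, Meleagris, Vulpes, Yersinia.

5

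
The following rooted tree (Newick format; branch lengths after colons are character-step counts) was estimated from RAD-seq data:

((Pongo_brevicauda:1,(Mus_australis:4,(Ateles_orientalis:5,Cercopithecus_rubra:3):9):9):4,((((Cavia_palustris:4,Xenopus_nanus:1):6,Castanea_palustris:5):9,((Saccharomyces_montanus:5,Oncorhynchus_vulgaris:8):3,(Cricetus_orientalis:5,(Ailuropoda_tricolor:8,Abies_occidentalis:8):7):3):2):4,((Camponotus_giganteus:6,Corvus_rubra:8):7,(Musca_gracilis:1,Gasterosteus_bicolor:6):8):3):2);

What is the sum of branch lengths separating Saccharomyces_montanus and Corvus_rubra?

The path runs Saccharomyces_montanus → … → MRCA → … → Corvus_rubra; the MRCA is the node subtending ((((Cavia_palustris,Xenopus_nanus),Castanea_palustris),((Saccharomyces_montanus,Oncorhynchus_vulgaris),(Cricetus_orientalis,(Ailuropoda_tricolor,Abies_occidentalis)))),((Camponotus_giganteus,Corvus_rubra),(Musca_gracilis,Gasterosteus_bicolor))).
Branch lengths along that path: 5 + 3 + 2 + 4 + 3 + 7 + 8 = 32.

32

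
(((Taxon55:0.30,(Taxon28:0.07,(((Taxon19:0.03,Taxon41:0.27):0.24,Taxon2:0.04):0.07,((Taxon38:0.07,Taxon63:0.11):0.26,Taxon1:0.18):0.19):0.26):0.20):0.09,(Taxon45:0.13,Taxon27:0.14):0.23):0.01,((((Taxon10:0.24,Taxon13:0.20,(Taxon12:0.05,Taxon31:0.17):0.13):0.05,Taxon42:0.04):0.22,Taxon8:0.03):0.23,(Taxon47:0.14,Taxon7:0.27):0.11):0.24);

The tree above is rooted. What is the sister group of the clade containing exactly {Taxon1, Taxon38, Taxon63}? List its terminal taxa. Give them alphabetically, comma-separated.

The clade containing exactly {Taxon1, Taxon38, Taxon63} attaches to the tree at the node subtending (((Taxon19,Taxon41),Taxon2),((Taxon38,Taxon63),Taxon1)).
The other lineage descending from that same node — the sister group — is ((Taxon19,Taxon41),Taxon2); its 3 tips in alphabetical order are the answer.

Taxon19, Taxon2, Taxon41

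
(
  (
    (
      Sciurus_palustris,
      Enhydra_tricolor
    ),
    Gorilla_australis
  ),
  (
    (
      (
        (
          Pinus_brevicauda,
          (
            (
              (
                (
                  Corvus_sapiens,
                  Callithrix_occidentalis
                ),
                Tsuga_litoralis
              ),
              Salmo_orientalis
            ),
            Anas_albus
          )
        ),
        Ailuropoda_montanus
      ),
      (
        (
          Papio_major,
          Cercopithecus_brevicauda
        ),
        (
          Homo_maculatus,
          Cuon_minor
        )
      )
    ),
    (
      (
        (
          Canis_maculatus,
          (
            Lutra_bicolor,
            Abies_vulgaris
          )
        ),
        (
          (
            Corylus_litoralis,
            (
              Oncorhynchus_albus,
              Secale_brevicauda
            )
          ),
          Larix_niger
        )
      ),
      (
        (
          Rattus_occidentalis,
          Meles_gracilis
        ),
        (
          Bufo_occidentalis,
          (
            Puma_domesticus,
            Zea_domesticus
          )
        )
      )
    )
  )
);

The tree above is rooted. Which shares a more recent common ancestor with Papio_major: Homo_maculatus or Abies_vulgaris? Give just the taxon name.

Homo_maculatus

The MRCA of Papio_major and Homo_maculatus subtends ((Papio_major,Cercopithecus_brevicauda),(Homo_maculatus,Cuon_minor)) (4 taxa).
The MRCA of Papio_major and Abies_vulgaris subtends ((((Pinus_brevicauda,((((Corvus_sapiens,Callithrix_occidentalis),Tsuga_litoralis),Salmo_orientalis),Anas_albus)),Ailuropoda_montanus),((Papio_major,Cercopithecus_brevicauda),(Homo_maculatus,Cuon_minor))),(((Canis_maculatus,(Lutra_bicolor,Abies_vulgaris)),((Corylus_litoralis,(Oncorhynchus_albus,Secale_brevicauda)),Larix_niger)),((Rattus_occidentalis,Meles_gracilis),(Bufo_occidentalis,(Puma_domesticus,Zea_domesticus))))) (23 taxa).
The first is nested inside the second, so Papio_major shares a more recent common ancestor with Homo_maculatus.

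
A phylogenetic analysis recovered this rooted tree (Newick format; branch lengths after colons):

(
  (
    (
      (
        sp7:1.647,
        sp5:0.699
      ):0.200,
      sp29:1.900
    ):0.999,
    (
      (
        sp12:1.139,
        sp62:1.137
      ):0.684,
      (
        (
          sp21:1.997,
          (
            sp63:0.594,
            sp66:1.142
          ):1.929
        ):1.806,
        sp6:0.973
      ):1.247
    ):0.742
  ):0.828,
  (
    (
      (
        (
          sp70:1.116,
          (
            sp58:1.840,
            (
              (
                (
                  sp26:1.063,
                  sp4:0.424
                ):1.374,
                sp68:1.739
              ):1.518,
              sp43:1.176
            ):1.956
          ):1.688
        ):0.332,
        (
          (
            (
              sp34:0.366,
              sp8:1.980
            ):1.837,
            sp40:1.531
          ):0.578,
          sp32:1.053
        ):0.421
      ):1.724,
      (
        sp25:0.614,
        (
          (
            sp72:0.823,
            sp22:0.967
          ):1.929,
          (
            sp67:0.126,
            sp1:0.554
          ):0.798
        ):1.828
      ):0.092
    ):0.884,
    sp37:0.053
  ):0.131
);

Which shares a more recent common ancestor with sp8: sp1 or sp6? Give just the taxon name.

The MRCA of sp8 and sp1 subtends (((sp70,(sp58,(((sp26,sp4),sp68),sp43))),(((sp34,sp8),sp40),sp32)),(sp25,((sp72,sp22),(sp67,sp1)))) (15 taxa).
The MRCA of sp8 and sp6 is the root, subtending the entire tree (25 taxa).
The first is nested inside the second, so sp8 shares a more recent common ancestor with sp1.

sp1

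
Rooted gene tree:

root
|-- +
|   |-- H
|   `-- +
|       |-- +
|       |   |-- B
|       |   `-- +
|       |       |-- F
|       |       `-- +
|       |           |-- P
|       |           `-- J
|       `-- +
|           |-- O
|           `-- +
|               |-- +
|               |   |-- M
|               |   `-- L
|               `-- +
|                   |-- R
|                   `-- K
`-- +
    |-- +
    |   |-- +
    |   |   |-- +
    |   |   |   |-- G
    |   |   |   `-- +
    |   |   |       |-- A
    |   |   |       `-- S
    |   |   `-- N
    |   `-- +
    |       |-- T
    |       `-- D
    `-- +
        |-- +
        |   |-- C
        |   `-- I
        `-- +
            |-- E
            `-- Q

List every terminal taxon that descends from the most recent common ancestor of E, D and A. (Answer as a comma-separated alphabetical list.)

Tracing E: it sits inside (E,Q).
Tracing D: it sits inside (T,D).
Tracing A: it sits inside (A,S).
The smallest clade enclosing all 3 is ((((G,(A,S)),N),(T,D)),((C,I),(E,Q))); the answer is its 10 terminal taxa in alphabetical order.

A, C, D, E, G, I, N, Q, S, T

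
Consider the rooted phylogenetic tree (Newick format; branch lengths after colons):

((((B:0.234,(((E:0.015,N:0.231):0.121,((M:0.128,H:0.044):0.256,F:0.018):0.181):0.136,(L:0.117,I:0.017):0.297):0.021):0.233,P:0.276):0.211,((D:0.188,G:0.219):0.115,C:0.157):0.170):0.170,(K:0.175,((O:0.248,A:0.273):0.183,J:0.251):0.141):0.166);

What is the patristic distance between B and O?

The path runs B → … → MRCA → … → O; the MRCA is the root of the tree.
Branch lengths along that path: 0.234 + 0.233 + 0.211 + 0.170 + 0.166 + 0.141 + 0.183 + 0.248 = 1.586.

1.586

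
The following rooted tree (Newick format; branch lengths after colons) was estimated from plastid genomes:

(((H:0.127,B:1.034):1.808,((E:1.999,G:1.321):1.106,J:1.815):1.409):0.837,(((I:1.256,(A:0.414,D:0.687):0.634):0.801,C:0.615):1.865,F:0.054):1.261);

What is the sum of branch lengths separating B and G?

The path runs B → … → MRCA → … → G; the MRCA is the node subtending ((H,B),((E,G),J)).
Branch lengths along that path: 1.034 + 1.808 + 1.409 + 1.106 + 1.321 = 6.678.

6.678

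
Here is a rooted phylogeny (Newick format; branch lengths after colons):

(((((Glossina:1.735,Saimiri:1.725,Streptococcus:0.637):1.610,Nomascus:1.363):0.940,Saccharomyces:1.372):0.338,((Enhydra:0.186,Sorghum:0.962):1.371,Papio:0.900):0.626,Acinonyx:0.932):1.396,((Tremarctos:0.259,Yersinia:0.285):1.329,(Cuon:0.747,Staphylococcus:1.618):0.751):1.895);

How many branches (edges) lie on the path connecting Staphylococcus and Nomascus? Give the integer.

The MRCA of Staphylococcus and Nomascus is the root of the tree.
From Staphylococcus up to that node: 3 branches. From Nomascus up to the same node: 4 branches. Total: 3 + 4 = 7.

7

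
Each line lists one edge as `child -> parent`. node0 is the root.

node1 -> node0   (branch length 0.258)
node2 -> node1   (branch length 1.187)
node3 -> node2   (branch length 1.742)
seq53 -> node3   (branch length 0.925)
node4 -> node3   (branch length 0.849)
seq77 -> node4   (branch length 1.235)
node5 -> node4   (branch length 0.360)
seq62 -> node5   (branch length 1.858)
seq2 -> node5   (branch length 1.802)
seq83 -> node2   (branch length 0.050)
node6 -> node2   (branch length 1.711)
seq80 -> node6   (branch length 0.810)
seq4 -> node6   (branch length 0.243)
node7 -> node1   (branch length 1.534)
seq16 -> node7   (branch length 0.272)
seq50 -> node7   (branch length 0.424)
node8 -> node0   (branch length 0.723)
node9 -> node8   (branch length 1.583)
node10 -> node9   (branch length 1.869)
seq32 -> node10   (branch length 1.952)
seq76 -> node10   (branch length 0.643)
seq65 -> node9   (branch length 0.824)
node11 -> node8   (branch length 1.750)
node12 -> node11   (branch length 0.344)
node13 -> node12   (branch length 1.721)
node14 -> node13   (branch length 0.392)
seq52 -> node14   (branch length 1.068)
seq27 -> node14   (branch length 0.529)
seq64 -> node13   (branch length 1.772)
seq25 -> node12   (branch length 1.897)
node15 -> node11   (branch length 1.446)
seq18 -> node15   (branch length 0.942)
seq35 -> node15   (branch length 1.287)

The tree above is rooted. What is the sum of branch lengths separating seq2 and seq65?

9.328

The path runs seq2 → … → MRCA → … → seq65; the MRCA is the root of the tree.
Branch lengths along that path: 1.802 + 0.360 + 0.849 + 1.742 + 1.187 + 0.258 + 0.723 + 1.583 + 0.824 = 9.328.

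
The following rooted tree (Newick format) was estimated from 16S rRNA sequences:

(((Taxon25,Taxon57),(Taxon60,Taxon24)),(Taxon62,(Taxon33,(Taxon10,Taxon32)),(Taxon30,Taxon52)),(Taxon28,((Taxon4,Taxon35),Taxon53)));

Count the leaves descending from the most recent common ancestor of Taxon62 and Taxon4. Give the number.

The MRCA of Taxon62 and Taxon4 is the root, so the clade is the entire tree.
That clade contains 14 terminal taxa: Taxon10, Taxon24, Taxon25, Taxon28, Taxon30, Taxon32, Taxon33, Taxon35, Taxon4, Taxon52, Taxon53, Taxon57, Taxon60, Taxon62.

14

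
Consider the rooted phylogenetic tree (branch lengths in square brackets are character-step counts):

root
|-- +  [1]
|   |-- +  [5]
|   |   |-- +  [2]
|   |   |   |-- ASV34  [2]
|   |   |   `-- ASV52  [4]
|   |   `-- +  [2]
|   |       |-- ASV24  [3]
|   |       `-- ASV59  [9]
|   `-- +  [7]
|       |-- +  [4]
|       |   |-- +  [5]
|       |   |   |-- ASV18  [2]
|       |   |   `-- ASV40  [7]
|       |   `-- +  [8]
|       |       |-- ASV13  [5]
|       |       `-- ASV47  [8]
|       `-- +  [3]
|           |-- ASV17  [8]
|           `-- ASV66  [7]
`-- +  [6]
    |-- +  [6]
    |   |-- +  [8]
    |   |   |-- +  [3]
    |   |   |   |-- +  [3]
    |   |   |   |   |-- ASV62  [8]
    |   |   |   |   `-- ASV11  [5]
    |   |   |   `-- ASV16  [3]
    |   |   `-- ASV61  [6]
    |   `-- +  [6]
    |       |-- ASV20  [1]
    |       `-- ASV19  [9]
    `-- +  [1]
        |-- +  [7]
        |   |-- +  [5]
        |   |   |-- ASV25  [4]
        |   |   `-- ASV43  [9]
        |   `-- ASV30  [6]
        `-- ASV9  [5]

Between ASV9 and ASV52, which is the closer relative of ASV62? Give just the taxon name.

The MRCA of ASV62 and ASV9 subtends (((((ASV62,ASV11),ASV16),ASV61),(ASV20,ASV19)),(((ASV25,ASV43),ASV30),ASV9)) (10 taxa).
The MRCA of ASV62 and ASV52 is the root, subtending the entire tree (20 taxa).
The first is nested inside the second, so ASV62 shares a more recent common ancestor with ASV9.

ASV9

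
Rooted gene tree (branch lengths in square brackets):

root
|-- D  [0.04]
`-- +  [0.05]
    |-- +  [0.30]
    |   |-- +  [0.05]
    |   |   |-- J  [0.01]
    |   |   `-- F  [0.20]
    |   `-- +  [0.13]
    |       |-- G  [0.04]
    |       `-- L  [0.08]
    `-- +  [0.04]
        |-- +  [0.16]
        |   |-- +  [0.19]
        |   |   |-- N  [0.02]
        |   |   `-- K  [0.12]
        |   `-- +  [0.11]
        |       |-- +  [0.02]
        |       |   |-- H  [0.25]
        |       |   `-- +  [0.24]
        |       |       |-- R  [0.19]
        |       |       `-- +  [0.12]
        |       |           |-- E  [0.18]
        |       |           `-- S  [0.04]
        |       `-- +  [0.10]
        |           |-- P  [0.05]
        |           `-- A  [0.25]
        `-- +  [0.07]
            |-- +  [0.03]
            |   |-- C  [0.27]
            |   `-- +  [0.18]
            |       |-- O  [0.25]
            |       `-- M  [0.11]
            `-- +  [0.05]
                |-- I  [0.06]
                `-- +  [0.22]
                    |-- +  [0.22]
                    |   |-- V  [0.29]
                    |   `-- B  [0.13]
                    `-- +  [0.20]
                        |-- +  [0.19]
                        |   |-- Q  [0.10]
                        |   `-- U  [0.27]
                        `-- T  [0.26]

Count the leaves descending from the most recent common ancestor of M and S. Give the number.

17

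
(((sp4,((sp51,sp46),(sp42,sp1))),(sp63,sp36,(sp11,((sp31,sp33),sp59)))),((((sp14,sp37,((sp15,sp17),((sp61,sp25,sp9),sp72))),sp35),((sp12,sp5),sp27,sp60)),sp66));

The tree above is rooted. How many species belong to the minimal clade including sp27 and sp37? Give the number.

The MRCA of sp27 and sp37 is the node subtending (((sp14,sp37,((sp15,sp17),((sp61,sp25,sp9),sp72))),sp35),((sp12,sp5),sp27,sp60)).
That clade contains 13 terminal taxa: sp12, sp14, sp15, sp17, sp25, sp27, sp35, sp37, sp5, sp60, sp61, sp72, sp9.

13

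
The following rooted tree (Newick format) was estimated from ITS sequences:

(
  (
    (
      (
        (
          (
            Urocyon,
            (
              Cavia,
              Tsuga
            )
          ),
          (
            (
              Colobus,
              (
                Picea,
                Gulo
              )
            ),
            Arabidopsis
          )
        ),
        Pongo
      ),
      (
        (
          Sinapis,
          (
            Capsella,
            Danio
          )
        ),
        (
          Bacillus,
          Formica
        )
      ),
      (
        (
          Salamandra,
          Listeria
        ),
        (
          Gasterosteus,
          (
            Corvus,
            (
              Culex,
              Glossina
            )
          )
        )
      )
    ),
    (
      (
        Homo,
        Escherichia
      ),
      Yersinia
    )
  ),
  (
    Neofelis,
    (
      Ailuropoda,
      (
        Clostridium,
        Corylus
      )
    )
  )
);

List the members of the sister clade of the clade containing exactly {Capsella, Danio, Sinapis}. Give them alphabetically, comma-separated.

The clade containing exactly {Capsella, Danio, Sinapis} attaches to the tree at the node subtending ((Sinapis,(Capsella,Danio)),(Bacillus,Formica)).
The other lineage descending from that same node — the sister group — is (Bacillus,Formica); its 2 tips in alphabetical order are the answer.

Bacillus, Formica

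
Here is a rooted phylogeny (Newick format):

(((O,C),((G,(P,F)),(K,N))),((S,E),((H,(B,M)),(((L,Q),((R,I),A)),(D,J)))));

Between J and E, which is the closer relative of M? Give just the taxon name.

The MRCA of M and J subtends ((H,(B,M)),(((L,Q),((R,I),A)),(D,J))) (10 taxa).
The MRCA of M and E subtends ((S,E),((H,(B,M)),(((L,Q),((R,I),A)),(D,J)))) (12 taxa).
The first is nested inside the second, so M shares a more recent common ancestor with J.

J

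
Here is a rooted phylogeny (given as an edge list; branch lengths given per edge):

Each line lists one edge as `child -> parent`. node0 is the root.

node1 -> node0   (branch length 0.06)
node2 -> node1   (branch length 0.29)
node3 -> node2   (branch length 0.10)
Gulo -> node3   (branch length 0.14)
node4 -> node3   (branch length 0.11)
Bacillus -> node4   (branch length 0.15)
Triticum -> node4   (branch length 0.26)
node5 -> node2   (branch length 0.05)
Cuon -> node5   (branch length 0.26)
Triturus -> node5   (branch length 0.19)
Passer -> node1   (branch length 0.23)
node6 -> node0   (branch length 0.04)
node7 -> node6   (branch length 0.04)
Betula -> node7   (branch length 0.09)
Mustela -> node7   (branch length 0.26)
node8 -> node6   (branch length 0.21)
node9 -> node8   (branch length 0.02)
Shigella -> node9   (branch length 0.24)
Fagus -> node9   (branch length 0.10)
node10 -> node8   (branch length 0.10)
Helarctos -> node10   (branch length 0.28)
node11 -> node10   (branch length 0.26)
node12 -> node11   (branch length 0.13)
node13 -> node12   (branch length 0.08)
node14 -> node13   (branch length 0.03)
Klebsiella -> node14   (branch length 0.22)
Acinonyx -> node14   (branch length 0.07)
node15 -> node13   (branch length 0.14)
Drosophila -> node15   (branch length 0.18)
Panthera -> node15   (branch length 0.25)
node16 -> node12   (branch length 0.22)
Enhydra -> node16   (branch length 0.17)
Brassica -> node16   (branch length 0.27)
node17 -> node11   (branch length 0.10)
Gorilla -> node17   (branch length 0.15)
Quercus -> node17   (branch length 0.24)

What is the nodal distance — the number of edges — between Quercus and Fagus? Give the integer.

6

The MRCA of Quercus and Fagus is the node subtending ((Shigella,Fagus),(Helarctos,((((Klebsiella,Acinonyx),(Drosophila,Panthera)),(Enhydra,Brassica)),(Gorilla,Quercus)))).
From Quercus up to that node: 4 branches. From Fagus up to the same node: 2 branches. Total: 4 + 2 = 6.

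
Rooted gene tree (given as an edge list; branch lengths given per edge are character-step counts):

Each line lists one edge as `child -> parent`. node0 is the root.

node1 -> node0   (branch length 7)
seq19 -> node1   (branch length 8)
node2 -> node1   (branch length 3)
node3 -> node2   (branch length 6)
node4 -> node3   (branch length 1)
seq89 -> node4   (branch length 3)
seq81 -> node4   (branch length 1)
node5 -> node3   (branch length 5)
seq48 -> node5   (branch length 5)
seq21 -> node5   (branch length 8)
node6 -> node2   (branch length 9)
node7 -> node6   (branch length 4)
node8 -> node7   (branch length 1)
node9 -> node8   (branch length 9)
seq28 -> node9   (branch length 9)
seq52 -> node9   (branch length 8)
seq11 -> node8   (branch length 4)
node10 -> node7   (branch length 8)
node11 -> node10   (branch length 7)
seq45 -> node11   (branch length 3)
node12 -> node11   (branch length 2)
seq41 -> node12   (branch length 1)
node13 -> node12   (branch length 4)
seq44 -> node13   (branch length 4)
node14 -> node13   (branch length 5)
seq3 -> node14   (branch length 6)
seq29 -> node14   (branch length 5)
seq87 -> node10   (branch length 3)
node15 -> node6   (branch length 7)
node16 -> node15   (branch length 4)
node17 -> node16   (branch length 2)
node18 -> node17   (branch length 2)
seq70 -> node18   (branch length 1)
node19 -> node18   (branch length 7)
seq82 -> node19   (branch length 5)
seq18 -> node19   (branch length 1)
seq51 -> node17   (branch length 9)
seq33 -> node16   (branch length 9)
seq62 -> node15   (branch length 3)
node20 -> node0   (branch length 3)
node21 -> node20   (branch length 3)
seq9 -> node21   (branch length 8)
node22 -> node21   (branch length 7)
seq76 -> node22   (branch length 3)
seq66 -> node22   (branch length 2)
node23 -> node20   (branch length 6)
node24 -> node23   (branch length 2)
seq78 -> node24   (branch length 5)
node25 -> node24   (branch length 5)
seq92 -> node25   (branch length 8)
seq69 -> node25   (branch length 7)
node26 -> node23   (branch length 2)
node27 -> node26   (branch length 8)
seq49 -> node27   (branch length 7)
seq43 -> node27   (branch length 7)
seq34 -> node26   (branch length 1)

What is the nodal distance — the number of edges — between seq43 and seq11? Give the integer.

11

The MRCA of seq43 and seq11 is the root of the tree.
From seq43 up to that node: 5 branches. From seq11 up to the same node: 6 branches. Total: 5 + 6 = 11.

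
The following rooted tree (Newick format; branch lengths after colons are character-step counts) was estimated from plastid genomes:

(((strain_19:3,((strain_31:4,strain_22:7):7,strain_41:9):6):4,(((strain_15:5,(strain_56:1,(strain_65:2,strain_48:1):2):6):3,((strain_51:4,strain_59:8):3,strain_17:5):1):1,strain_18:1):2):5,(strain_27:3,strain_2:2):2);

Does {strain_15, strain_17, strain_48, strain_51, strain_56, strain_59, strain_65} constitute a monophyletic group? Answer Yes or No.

The most recent common ancestor of these taxa subtends ((strain_15,(strain_56,(strain_65,strain_48))),((strain_51,strain_59),strain_17)).
That clade has exactly 7 tips — every listed taxon and nothing else — so the group is monophyletic.

Yes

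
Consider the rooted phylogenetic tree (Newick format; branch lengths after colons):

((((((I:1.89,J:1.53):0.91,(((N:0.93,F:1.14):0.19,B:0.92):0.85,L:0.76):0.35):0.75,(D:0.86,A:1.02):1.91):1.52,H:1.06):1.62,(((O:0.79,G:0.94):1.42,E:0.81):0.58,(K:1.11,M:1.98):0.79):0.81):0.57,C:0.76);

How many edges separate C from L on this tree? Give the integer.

7

The MRCA of C and L is the root of the tree.
From C up to that node: 1 branch. From L up to the same node: 6 branches. Total: 1 + 6 = 7.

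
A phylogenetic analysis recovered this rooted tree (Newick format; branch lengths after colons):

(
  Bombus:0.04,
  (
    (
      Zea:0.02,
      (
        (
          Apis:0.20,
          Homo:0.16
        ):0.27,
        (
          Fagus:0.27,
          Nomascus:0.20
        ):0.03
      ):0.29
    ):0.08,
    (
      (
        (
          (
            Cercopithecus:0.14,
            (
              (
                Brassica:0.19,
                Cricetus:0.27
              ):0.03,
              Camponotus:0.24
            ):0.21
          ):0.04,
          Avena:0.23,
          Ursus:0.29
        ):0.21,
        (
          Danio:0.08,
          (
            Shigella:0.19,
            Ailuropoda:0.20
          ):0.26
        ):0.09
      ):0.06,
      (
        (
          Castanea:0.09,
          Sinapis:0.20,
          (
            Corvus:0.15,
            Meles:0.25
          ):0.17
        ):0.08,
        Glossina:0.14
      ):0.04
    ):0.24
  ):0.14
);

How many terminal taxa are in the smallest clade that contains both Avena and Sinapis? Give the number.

14

The MRCA of Avena and Sinapis is the node subtending ((((Cercopithecus,((Brassica,Cricetus),Camponotus)),Avena,Ursus),(Danio,(Shigella,Ailuropoda))),((Castanea,Sinapis,(Corvus,Meles)),Glossina)).
That clade contains 14 terminal taxa: Ailuropoda, Avena, Brassica, Camponotus, Castanea, Cercopithecus, Corvus, Cricetus, Danio, Glossina, Meles, Shigella, Sinapis, Ursus.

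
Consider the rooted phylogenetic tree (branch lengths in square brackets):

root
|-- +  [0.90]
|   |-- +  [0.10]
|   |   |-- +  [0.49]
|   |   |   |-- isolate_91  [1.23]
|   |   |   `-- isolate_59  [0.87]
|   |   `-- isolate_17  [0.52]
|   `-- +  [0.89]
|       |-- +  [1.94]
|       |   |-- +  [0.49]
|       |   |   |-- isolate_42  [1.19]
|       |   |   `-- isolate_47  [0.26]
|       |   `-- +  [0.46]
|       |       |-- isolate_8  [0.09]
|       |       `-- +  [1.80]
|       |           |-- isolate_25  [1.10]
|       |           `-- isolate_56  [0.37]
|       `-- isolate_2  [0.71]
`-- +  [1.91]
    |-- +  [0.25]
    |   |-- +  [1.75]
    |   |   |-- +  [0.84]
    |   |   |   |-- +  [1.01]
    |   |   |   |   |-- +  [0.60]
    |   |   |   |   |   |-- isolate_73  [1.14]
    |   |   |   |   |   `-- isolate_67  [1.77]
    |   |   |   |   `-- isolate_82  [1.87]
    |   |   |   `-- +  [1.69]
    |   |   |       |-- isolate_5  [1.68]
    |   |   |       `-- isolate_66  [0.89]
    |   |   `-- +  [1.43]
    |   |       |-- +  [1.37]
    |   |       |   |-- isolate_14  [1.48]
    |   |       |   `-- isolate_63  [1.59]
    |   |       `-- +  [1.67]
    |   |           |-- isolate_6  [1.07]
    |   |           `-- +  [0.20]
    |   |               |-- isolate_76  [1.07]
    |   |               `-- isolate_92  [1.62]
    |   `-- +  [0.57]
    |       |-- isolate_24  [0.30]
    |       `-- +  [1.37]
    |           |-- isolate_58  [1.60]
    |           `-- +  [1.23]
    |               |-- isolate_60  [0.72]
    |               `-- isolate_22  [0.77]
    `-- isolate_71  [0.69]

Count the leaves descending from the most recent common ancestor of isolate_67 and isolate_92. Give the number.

The MRCA of isolate_67 and isolate_92 is the node subtending ((((isolate_73,isolate_67),isolate_82),(isolate_5,isolate_66)),((isolate_14,isolate_63),(isolate_6,(isolate_76,isolate_92)))).
That clade contains 10 terminal taxa: isolate_14, isolate_5, isolate_6, isolate_63, isolate_66, isolate_67, isolate_73, isolate_76, isolate_82, isolate_92.

10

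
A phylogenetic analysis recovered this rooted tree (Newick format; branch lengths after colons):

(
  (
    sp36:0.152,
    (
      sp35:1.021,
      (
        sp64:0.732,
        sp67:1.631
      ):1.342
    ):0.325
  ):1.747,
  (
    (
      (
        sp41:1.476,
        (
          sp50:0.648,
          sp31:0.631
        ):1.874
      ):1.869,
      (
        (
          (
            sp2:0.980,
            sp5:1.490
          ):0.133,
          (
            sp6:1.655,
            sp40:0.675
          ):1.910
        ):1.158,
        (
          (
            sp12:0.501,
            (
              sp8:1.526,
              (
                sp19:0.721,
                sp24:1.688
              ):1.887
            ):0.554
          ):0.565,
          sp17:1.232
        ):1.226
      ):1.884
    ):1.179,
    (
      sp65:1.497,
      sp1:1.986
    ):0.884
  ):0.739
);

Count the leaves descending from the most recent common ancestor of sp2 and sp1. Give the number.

14

The MRCA of sp2 and sp1 is the node subtending (((sp41,(sp50,sp31)),(((sp2,sp5),(sp6,sp40)),((sp12,(sp8,(sp19,sp24))),sp17))),(sp65,sp1)).
That clade contains 14 terminal taxa: sp1, sp12, sp17, sp19, sp2, sp24, sp31, sp40, sp41, sp5, sp50, sp6, sp65, sp8.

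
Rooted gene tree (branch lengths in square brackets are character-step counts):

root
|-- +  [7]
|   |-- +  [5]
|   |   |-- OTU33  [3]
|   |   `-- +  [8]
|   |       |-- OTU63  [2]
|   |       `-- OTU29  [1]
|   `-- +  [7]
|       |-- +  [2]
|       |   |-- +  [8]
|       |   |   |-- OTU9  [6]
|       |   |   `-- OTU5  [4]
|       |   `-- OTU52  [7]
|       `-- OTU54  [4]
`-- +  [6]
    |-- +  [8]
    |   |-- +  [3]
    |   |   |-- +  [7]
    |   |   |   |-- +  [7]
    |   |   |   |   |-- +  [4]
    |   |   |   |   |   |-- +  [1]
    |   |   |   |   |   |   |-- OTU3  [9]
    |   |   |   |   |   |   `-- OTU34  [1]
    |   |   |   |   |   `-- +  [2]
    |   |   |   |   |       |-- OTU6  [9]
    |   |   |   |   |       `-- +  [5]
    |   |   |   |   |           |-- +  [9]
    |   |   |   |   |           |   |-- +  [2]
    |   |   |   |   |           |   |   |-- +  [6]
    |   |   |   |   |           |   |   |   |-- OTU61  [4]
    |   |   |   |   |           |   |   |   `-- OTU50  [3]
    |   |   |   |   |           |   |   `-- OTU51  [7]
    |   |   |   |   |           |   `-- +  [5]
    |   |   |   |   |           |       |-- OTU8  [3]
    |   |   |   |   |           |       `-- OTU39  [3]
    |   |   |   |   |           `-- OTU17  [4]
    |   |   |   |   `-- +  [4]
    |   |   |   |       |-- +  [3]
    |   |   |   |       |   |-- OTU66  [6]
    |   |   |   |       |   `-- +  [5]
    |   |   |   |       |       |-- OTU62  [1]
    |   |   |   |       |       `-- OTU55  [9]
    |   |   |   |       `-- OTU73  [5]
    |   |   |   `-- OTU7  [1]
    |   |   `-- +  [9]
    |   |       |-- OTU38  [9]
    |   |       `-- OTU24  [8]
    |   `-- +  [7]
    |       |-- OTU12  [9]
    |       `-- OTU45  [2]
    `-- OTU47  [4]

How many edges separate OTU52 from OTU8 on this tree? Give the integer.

15

The MRCA of OTU52 and OTU8 is the root of the tree.
From OTU52 up to that node: 4 branches. From OTU8 up to the same node: 11 branches. Total: 4 + 11 = 15.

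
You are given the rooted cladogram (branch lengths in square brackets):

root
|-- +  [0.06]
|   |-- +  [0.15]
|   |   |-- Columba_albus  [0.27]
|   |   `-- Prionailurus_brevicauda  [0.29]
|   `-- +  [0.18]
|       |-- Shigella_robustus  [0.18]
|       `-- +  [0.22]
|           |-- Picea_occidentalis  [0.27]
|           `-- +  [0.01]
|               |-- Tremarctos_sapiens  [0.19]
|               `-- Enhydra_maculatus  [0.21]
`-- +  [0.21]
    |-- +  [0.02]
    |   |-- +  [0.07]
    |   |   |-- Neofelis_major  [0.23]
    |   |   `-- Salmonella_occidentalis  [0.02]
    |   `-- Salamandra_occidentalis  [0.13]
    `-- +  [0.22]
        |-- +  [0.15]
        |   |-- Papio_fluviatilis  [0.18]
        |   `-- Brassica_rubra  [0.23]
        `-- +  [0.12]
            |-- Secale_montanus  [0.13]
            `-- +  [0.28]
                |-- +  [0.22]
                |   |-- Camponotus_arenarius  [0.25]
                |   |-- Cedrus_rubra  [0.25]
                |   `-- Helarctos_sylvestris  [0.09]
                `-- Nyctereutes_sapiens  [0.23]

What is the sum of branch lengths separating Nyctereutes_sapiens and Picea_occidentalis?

The path runs Nyctereutes_sapiens → … → MRCA → … → Picea_occidentalis; the MRCA is the root of the tree.
Branch lengths along that path: 0.23 + 0.28 + 0.12 + 0.22 + 0.21 + 0.06 + 0.18 + 0.22 + 0.27 = 1.79.

1.79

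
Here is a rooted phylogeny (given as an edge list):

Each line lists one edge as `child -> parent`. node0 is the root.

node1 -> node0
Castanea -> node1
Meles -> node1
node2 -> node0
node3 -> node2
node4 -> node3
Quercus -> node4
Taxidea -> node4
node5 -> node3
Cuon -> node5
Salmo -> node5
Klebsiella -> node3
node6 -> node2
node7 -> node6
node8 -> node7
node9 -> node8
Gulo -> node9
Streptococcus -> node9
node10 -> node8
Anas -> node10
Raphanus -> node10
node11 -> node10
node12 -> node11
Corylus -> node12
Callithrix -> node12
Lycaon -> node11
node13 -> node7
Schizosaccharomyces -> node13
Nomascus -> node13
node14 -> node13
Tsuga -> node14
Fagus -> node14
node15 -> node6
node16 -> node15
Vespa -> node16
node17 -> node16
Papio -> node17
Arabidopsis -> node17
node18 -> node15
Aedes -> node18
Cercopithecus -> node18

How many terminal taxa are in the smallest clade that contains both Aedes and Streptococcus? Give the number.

16

The MRCA of Aedes and Streptococcus is the node subtending ((((Gulo,Streptococcus),(Anas,Raphanus,((Corylus,Callithrix),Lycaon))),(Schizosaccharomyces,Nomascus,(Tsuga,Fagus))),((Vespa,(Papio,Arabidopsis)),(Aedes,Cercopithecus))).
That clade contains 16 terminal taxa: Aedes, Anas, Arabidopsis, Callithrix, Cercopithecus, Corylus, Fagus, Gulo, Lycaon, Nomascus, Papio, Raphanus, Schizosaccharomyces, Streptococcus, Tsuga, Vespa.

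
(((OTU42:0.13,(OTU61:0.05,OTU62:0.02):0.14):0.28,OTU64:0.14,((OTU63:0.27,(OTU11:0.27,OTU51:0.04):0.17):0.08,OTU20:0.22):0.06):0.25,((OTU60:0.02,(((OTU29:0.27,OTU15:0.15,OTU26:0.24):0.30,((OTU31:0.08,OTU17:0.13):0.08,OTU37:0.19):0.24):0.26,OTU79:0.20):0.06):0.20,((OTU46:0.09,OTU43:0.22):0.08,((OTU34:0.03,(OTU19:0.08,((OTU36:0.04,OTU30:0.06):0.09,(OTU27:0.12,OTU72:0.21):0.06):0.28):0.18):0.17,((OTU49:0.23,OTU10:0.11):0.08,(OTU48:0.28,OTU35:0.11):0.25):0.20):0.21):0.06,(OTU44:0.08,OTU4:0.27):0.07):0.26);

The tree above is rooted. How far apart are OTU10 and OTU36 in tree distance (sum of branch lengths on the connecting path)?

1.15

The path runs OTU10 → … → MRCA → … → OTU36; the MRCA is the node subtending ((OTU34,(OTU19,((OTU36,OTU30),(OTU27,OTU72)))),((OTU49,OTU10),(OTU48,OTU35))).
Branch lengths along that path: 0.11 + 0.08 + 0.20 + 0.17 + 0.18 + 0.28 + 0.09 + 0.04 = 1.15.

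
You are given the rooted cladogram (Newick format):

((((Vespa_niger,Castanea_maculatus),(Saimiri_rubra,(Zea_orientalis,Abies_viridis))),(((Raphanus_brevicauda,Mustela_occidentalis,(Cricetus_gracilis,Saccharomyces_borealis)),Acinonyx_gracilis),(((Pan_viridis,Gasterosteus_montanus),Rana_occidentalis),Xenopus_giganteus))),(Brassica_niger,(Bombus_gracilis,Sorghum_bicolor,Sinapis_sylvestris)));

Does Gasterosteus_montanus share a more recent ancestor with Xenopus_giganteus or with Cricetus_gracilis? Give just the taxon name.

Xenopus_giganteus

The MRCA of Gasterosteus_montanus and Xenopus_giganteus subtends (((Pan_viridis,Gasterosteus_montanus),Rana_occidentalis),Xenopus_giganteus) (4 taxa).
The MRCA of Gasterosteus_montanus and Cricetus_gracilis subtends (((Raphanus_brevicauda,Mustela_occidentalis,(Cricetus_gracilis,Saccharomyces_borealis)),Acinonyx_gracilis),(((Pan_viridis,Gasterosteus_montanus),Rana_occidentalis),Xenopus_giganteus)) (9 taxa).
The first is nested inside the second, so Gasterosteus_montanus shares a more recent common ancestor with Xenopus_giganteus.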